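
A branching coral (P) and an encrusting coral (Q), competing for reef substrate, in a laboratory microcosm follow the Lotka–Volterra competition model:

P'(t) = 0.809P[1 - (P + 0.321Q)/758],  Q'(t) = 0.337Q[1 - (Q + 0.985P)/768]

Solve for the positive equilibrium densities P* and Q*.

Setting both brackets to zero gives the nullclines P + 0.321Q = 758 and 0.985P + Q = 768.
Substituting Q = 768 - 0.985P into the first: P(1 - 0.321·0.985) = 758 - 0.321·768.
So P* = 511/0.684 = 748, and then Q* = 768 - 0.985·748 = 31.3.

P* ≈ 748, Q* ≈ 31.3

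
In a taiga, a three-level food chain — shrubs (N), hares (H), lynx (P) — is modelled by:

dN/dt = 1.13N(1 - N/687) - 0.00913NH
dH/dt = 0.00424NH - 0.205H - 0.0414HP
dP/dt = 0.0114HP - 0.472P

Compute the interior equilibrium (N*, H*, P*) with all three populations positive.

From dP/dt = 0: 0.0114H* = 0.472, so H* = 41.4.
From dN/dt = 0: 1.13(1 - N*/687) = 0.00913·41.4, giving N* = 687·(1 - 0.335) = 457.
From dH/dt = 0: 0.00424·457 - 0.205 = 0.0414P*, so P* = 1.73/0.0414 = 41.9.

N* ≈ 457, H* ≈ 41.4, P* ≈ 41.9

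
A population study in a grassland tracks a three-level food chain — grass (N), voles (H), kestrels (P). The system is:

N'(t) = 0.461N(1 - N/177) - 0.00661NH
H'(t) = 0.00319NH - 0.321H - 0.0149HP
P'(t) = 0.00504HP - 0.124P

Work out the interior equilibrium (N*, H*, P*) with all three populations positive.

N* ≈ 115, H* ≈ 24.6, P* ≈ 2.98

From dP/dt = 0: 0.00504H* = 0.124, so H* = 24.6.
From dN/dt = 0: 0.461(1 - N*/177) = 0.00661·24.6, giving N* = 177·(1 - 0.353) = 115.
From dH/dt = 0: 0.00319·115 - 0.321 = 0.0149P*, so P* = 0.0444/0.0149 = 2.98.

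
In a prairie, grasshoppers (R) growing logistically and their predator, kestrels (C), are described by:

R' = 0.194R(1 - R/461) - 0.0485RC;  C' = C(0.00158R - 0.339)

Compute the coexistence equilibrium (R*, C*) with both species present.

R* ≈ 215, C* ≈ 2.14

From dC/dt = 0 with C > 0: 0.00158R* = 0.339, so R* = 215.
Substitute into dR/dt = 0: 0.194(1 - 215/461) = 0.0485C*.
The bracket is 0.535, giving C* = 0.104/0.0485 = 2.14.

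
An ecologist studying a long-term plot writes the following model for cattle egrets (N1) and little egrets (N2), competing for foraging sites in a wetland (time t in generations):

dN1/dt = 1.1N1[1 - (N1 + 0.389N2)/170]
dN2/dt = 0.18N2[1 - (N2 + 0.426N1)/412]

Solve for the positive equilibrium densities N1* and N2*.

N1* ≈ 11.7, N2* ≈ 407

Setting both brackets to zero gives the nullclines N1 + 0.389N2 = 170 and 0.426N1 + N2 = 412.
Substituting N2 = 412 - 0.426N1 into the first: N1(1 - 0.389·0.426) = 170 - 0.389·412.
So N1* = 9.73/0.834 = 11.7, and then N2* = 412 - 0.426·11.7 = 407.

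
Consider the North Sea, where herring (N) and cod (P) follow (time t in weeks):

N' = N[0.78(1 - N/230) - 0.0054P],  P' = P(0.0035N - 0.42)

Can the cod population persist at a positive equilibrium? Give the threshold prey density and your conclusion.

Threshold N = 120; K > 120, so yes, the predator persists.

The predator equation gives dP/dt > 0 only when N > 0.42/0.0035 = 120.
Without the predator, N → K = 230. Since 230 > 120, the predator can invade and persist.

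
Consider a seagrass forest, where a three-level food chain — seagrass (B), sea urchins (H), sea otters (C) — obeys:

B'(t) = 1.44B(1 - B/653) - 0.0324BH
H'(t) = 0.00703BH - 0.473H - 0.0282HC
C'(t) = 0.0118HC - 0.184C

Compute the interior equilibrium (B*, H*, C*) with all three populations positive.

B* ≈ 424, H* ≈ 15.6, C* ≈ 88.9

From dC/dt = 0: 0.0118H* = 0.184, so H* = 15.6.
From dB/dt = 0: 1.44(1 - B*/653) = 0.0324·15.6, giving B* = 653·(1 - 0.351) = 424.
From dH/dt = 0: 0.00703·424 - 0.473 = 0.0282C*, so C* = 2.51/0.0282 = 88.9.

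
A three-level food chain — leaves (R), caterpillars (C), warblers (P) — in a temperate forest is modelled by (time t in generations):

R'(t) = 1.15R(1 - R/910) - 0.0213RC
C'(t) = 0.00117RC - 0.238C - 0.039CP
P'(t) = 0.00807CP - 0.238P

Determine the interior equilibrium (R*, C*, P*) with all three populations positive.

From dP/dt = 0: 0.00807C* = 0.238, so C* = 29.5.
From dR/dt = 0: 1.15(1 - R*/910) = 0.0213·29.5, giving R* = 910·(1 - 0.546) = 413.
From dC/dt = 0: 0.00117·413 - 0.238 = 0.039P*, so P* = 0.245/0.039 = 6.29.

R* ≈ 413, C* ≈ 29.5, P* ≈ 6.29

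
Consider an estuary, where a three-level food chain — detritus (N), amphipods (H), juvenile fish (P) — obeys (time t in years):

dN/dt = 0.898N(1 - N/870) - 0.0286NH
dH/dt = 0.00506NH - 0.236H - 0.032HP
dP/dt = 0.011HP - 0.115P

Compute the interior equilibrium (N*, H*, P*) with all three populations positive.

From dP/dt = 0: 0.011H* = 0.115, so H* = 10.5.
From dN/dt = 0: 0.898(1 - N*/870) = 0.0286·10.5, giving N* = 870·(1 - 0.333) = 580.
From dH/dt = 0: 0.00506·580 - 0.236 = 0.032P*, so P* = 2.7/0.032 = 84.4.

N* ≈ 580, H* ≈ 10.5, P* ≈ 84.4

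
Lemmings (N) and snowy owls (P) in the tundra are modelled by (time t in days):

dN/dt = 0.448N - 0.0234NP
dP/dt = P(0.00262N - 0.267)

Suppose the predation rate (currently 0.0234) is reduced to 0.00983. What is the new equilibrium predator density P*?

P* ≈ 45.6

At the interior fixed point, setting dN/dt = 0 with N > 0 fixes P* = (prey growth rate)/(NP coefficient) — independent of the other coefficients.
With the change, P* = 0.448/0.00983 = 45.6; it rises from 19.1.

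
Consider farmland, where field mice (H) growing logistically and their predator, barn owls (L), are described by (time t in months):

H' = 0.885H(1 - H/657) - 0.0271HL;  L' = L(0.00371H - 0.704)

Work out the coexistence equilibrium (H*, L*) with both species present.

H* ≈ 190, L* ≈ 23.2

From dL/dt = 0 with L > 0: 0.00371H* = 0.704, so H* = 190.
Substitute into dH/dt = 0: 0.885(1 - 190/657) = 0.0271L*.
The bracket is 0.711, giving L* = 0.629/0.0271 = 23.2.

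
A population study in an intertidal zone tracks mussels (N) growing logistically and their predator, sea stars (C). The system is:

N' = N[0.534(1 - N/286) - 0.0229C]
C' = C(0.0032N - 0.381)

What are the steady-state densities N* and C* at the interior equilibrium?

N* ≈ 119, C* ≈ 13.6

From dC/dt = 0 with C > 0: 0.0032N* = 0.381, so N* = 119.
Substitute into dN/dt = 0: 0.534(1 - 119/286) = 0.0229C*.
The bracket is 0.584, giving C* = 0.312/0.0229 = 13.6.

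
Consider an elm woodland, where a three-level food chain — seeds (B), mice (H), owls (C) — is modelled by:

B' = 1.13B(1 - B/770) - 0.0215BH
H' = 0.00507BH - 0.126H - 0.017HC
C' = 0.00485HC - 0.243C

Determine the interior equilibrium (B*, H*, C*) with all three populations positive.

B* ≈ 36, H* ≈ 50.1, C* ≈ 3.32

From dC/dt = 0: 0.00485H* = 0.243, so H* = 50.1.
From dB/dt = 0: 1.13(1 - B*/770) = 0.0215·50.1, giving B* = 770·(1 - 0.953) = 36.
From dH/dt = 0: 0.00507·36 - 0.126 = 0.017C*, so C* = 0.0564/0.017 = 3.32.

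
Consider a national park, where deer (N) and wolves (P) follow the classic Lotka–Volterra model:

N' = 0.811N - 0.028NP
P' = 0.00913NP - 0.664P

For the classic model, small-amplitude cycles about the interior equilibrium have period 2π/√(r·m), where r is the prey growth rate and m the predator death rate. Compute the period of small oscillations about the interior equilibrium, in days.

Here r = 0.811 and m = 0.664, so r·m = 0.539.
ω = √0.539 = 0.734 per day, hence T = 2π/ω ≈ 8.56 days.

T ≈ 8.56 days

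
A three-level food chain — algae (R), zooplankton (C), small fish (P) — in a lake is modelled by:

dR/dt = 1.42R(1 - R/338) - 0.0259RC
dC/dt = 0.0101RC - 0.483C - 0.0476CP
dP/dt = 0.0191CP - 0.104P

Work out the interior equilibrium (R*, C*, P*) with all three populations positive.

R* ≈ 304, C* ≈ 5.45, P* ≈ 54.4

From dP/dt = 0: 0.0191C* = 0.104, so C* = 5.45.
From dR/dt = 0: 1.42(1 - R*/338) = 0.0259·5.45, giving R* = 338·(1 - 0.0993) = 304.
From dC/dt = 0: 0.0101·304 - 0.483 = 0.0476P*, so P* = 2.59/0.0476 = 54.4.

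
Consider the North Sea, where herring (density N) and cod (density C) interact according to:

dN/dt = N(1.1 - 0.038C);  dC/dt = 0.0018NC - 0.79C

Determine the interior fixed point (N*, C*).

N* ≈ 439, C* ≈ 28.9

Set dC/dt = 0 with C > 0: 0.0018N - 0.79 = 0, so N* = 0.79/0.0018 = 439.
Set dN/dt = 0 with N > 0: 1.1 - 0.038C = 0, so C* = 1.1/0.038 = 28.9.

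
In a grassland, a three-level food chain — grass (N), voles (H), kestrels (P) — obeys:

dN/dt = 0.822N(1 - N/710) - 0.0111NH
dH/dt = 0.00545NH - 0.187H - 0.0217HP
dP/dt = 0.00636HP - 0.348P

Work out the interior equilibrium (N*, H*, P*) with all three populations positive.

From dP/dt = 0: 0.00636H* = 0.348, so H* = 54.7.
From dN/dt = 0: 0.822(1 - N*/710) = 0.0111·54.7, giving N* = 710·(1 - 0.739) = 185.
From dH/dt = 0: 0.00545·185 - 0.187 = 0.0217P*, so P* = 0.823/0.0217 = 37.9.

N* ≈ 185, H* ≈ 54.7, P* ≈ 37.9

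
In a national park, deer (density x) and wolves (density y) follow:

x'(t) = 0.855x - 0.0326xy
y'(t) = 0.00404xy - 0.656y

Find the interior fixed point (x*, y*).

x* ≈ 162, y* ≈ 26.2

Set dy/dt = 0 with y > 0: 0.00404x - 0.656 = 0, so x* = 0.656/0.00404 = 162.
Set dx/dt = 0 with x > 0: 0.855 - 0.0326y = 0, so y* = 0.855/0.0326 = 26.2.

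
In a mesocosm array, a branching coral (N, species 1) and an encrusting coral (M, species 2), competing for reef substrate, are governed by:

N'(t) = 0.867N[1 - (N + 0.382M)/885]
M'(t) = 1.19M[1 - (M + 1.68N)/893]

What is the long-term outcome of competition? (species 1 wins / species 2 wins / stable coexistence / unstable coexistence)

species 1 excludes species 2

Compare the nullcline intercepts: K1/α12 = 885/0.382 = 2320 > K2 = 893; K2/α21 = 893/1.68 = 532 < K1 = 885.
Since the inequalities point opposite ways, species 1 can invade but species 2 cannot.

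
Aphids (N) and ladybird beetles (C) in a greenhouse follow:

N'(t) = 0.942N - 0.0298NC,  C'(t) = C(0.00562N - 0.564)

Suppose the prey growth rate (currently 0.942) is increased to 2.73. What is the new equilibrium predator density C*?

C* ≈ 91.6

At the interior fixed point, setting dN/dt = 0 with N > 0 fixes C* = (prey growth rate)/(NC coefficient) — independent of the other coefficients.
With the change, C* = 2.73/0.0298 = 91.6; it rises from 31.6.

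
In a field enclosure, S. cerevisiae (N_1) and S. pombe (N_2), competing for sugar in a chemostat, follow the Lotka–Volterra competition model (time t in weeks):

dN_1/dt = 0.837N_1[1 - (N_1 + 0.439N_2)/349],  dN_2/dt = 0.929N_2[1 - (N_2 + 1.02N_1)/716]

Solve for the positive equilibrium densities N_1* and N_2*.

N_1* ≈ 62.8, N_2* ≈ 652

Setting both brackets to zero gives the nullclines N_1 + 0.439N_2 = 349 and 1.02N_1 + N_2 = 716.
Substituting N_2 = 716 - 1.02N_1 into the first: N_1(1 - 0.439·1.02) = 349 - 0.439·716.
So N_1* = 34.7/0.552 = 62.8, and then N_2* = 716 - 1.02·62.8 = 652.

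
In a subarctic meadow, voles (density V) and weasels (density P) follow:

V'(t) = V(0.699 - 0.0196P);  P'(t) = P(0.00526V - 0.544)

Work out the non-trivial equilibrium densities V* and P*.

Set dP/dt = 0 with P > 0: 0.00526V - 0.544 = 0, so V* = 0.544/0.00526 = 103.
Set dV/dt = 0 with V > 0: 0.699 - 0.0196P = 0, so P* = 0.699/0.0196 = 35.7.

V* ≈ 103, P* ≈ 35.7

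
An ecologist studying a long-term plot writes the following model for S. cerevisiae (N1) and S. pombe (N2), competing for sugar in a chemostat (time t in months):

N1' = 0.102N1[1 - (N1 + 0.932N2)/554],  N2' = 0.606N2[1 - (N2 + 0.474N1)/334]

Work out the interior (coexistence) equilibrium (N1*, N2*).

N1* ≈ 435, N2* ≈ 128

Setting both brackets to zero gives the nullclines N1 + 0.932N2 = 554 and 0.474N1 + N2 = 334.
Substituting N2 = 334 - 0.474N1 into the first: N1(1 - 0.932·0.474) = 554 - 0.932·334.
So N1* = 243/0.558 = 435, and then N2* = 334 - 0.474·435 = 128.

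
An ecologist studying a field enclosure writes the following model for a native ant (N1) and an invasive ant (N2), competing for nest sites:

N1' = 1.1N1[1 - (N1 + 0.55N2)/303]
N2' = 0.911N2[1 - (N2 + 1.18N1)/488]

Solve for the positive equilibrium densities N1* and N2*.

Setting both brackets to zero gives the nullclines N1 + 0.55N2 = 303 and 1.18N1 + N2 = 488.
Substituting N2 = 488 - 1.18N1 into the first: N1(1 - 0.55·1.18) = 303 - 0.55·488.
So N1* = 34.6/0.351 = 98.6, and then N2* = 488 - 1.18·98.6 = 372.

N1* ≈ 98.6, N2* ≈ 372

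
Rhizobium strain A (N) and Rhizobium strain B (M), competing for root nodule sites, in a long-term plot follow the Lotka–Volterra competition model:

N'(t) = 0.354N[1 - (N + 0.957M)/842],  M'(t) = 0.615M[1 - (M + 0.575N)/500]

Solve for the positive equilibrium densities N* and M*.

N* ≈ 808, M* ≈ 35.2

Setting both brackets to zero gives the nullclines N + 0.957M = 842 and 0.575N + M = 500.
Substituting M = 500 - 0.575N into the first: N(1 - 0.957·0.575) = 842 - 0.957·500.
So N* = 364/0.45 = 808, and then M* = 500 - 0.575·808 = 35.2.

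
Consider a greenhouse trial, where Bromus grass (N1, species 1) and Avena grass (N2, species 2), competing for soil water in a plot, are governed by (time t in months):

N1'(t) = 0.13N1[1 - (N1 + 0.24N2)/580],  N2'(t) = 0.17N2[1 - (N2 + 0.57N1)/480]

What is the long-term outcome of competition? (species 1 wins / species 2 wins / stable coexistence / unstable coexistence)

stable coexistence

Compare the nullcline intercepts: K1/α12 = 580/0.24 = 2420 > K2 = 480; K2/α21 = 480/0.57 = 842 > K1 = 580.
Since both inequalities hold, each species can invade when rare, so the interior equilibrium is stable.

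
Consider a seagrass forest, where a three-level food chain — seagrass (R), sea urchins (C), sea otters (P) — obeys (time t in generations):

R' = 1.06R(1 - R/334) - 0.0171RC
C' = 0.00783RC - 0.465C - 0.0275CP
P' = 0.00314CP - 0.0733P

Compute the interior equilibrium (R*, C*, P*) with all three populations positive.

R* ≈ 208, C* ≈ 23.3, P* ≈ 42.4

From dP/dt = 0: 0.00314C* = 0.0733, so C* = 23.3.
From dR/dt = 0: 1.06(1 - R*/334) = 0.0171·23.3, giving R* = 334·(1 - 0.377) = 208.
From dC/dt = 0: 0.00783·208 - 0.465 = 0.0275P*, so P* = 1.17/0.0275 = 42.4.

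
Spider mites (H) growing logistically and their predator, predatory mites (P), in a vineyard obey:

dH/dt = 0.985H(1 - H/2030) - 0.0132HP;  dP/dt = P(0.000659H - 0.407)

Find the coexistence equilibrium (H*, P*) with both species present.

H* ≈ 618, P* ≈ 51.9

From dP/dt = 0 with P > 0: 0.000659H* = 0.407, so H* = 618.
Substitute into dH/dt = 0: 0.985(1 - 618/2030) = 0.0132P*.
The bracket is 0.696, giving P* = 0.685/0.0132 = 51.9.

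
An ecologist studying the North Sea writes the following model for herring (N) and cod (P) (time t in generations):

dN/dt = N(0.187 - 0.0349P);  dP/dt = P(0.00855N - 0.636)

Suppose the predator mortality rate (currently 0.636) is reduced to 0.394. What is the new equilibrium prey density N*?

At the interior fixed point, setting dP/dt = 0 with P > 0 fixes N* = (predator death rate)/(NP coefficient) — independent of the other coefficients.
With the change, N* = 0.394/0.00855 = 46.1; it falls from 74.4.

N* ≈ 46.1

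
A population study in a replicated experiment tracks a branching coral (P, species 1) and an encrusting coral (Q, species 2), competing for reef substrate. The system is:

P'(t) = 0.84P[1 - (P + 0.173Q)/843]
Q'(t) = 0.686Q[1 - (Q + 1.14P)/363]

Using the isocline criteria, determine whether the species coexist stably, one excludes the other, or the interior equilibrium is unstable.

Compare the nullcline intercepts: K1/α12 = 843/0.173 = 4870 > K2 = 363; K2/α21 = 363/1.14 = 318 < K1 = 843.
Since the inequalities point opposite ways, species 1 can invade but species 2 cannot.

species 1 excludes species 2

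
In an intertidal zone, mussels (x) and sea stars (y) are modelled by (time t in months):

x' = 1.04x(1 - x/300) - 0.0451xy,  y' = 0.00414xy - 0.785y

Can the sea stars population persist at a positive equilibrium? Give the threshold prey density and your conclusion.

Threshold x = 190; K > 190, so yes, the predator persists.

The predator equation gives dy/dt > 0 only when x > 0.785/0.00414 = 190.
Without the predator, x → K = 300. Since 300 > 190, the predator can invade and persist.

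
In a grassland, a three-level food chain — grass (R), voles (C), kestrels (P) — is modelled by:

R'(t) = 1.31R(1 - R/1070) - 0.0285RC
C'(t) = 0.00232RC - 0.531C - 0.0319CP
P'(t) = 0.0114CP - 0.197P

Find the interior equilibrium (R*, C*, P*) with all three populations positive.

R* ≈ 668, C* ≈ 17.3, P* ≈ 31.9

From dP/dt = 0: 0.0114C* = 0.197, so C* = 17.3.
From dR/dt = 0: 1.31(1 - R*/1070) = 0.0285·17.3, giving R* = 1070·(1 - 0.376) = 668.
From dC/dt = 0: 0.00232·668 - 0.531 = 0.0319P*, so P* = 1.02/0.0319 = 31.9.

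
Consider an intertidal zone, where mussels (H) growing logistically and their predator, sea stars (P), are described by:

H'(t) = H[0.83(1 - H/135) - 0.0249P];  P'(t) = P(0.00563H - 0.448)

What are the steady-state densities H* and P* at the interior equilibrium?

H* ≈ 79.6, P* ≈ 13.7

From dP/dt = 0 with P > 0: 0.00563H* = 0.448, so H* = 79.6.
Substitute into dH/dt = 0: 0.83(1 - 79.6/135) = 0.0249P*.
The bracket is 0.411, giving P* = 0.341/0.0249 = 13.7.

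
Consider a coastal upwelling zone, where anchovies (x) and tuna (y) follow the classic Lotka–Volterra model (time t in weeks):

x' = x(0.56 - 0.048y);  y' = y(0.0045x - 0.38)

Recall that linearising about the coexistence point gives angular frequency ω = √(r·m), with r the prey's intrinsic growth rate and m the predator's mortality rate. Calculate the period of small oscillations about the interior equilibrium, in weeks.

T ≈ 13.6 weeks

Here r = 0.56 and m = 0.38, so r·m = 0.213.
ω = √0.213 = 0.461 per week, hence T = 2π/ω ≈ 13.6 weeks.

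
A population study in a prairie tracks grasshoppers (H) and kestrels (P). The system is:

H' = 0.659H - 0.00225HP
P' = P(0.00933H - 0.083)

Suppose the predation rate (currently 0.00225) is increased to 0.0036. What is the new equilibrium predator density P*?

P* ≈ 183

At the interior fixed point, setting dH/dt = 0 with H > 0 fixes P* = (prey growth rate)/(HP coefficient) — independent of the other coefficients.
With the change, P* = 0.659/0.0036 = 183; it falls from 293.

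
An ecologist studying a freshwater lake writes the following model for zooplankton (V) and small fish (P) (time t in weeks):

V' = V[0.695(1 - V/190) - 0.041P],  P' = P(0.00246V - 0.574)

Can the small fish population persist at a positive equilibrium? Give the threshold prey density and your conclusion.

Threshold V = 233; K < 233, so no, the predator goes extinct.

The predator equation gives dP/dt > 0 only when V > 0.574/0.00246 = 233.
Without the predator, V → K = 190. Since 190 < 233, the predator cannot invade.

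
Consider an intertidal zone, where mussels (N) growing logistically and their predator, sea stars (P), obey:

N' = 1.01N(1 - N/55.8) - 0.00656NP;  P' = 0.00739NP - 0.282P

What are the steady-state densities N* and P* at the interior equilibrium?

From dP/dt = 0 with P > 0: 0.00739N* = 0.282, so N* = 38.2.
Substitute into dN/dt = 0: 1.01(1 - 38.2/55.8) = 0.00656P*.
The bracket is 0.316, giving P* = 0.319/0.00656 = 48.7.

N* ≈ 38.2, P* ≈ 48.7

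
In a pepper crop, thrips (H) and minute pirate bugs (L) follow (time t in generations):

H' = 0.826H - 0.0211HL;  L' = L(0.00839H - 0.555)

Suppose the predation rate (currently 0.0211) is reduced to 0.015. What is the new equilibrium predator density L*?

L* ≈ 55.1

At the interior fixed point, setting dH/dt = 0 with H > 0 fixes L* = (prey growth rate)/(HL coefficient) — independent of the other coefficients.
With the change, L* = 0.826/0.015 = 55.1; it rises from 39.1.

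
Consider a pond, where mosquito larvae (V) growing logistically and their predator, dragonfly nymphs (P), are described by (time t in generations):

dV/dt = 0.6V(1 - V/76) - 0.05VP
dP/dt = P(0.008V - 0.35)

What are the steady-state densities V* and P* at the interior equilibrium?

From dP/dt = 0 with P > 0: 0.008V* = 0.35, so V* = 43.7.
Substitute into dV/dt = 0: 0.6(1 - 43.7/76) = 0.05P*.
The bracket is 0.424, giving P* = 0.255/0.05 = 5.09.

V* ≈ 43.7, P* ≈ 5.09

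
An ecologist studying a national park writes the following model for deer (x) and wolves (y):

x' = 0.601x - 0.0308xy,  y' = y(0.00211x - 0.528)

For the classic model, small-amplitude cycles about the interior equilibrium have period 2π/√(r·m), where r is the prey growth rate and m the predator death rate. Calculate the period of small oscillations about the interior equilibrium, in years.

T ≈ 11.2 years

Here r = 0.601 and m = 0.528, so r·m = 0.317.
ω = √0.317 = 0.563 per year, hence T = 2π/ω ≈ 11.2 years.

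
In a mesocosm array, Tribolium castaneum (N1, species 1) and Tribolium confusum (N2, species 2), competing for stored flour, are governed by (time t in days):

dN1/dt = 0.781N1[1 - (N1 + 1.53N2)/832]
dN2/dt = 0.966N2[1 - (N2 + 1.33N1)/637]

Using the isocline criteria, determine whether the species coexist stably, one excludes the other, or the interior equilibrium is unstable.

unstable coexistence (outcome depends on initial conditions)

Compare the nullcline intercepts: K1/α12 = 832/1.53 = 544 < K2 = 637; K2/α21 = 637/1.33 = 479 < K1 = 832.
Since both are reversed, neither can invade when rare; the interior point is a saddle.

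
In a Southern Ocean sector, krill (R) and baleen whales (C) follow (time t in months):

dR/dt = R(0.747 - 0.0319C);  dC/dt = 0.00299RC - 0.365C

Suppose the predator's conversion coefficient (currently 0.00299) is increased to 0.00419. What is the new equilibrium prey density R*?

At the interior fixed point, setting dC/dt = 0 with C > 0 fixes R* = (predator death rate)/(RC coefficient) — independent of the other coefficients.
With the change, R* = 0.365/0.00419 = 87.1; it falls from 122.

R* ≈ 87.1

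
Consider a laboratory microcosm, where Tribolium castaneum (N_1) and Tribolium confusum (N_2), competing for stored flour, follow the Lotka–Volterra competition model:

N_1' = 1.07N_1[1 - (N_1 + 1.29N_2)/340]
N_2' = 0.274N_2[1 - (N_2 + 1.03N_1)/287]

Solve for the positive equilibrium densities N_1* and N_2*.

Setting both brackets to zero gives the nullclines N_1 + 1.29N_2 = 340 and 1.03N_1 + N_2 = 287.
Substituting N_2 = 287 - 1.03N_1 into the first: N_1(1 - 1.29·1.03) = 340 - 1.29·287.
So N_1* = -30.2/-0.329 = 92, and then N_2* = 287 - 1.03·92 = 192.

N_1* ≈ 92, N_2* ≈ 192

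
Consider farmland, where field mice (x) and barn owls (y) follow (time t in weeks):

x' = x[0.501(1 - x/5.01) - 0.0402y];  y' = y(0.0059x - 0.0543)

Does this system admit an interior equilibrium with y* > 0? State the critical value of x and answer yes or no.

Threshold x = 9.2; K < 9.2, so no, the predator goes extinct.

The predator equation gives dy/dt > 0 only when x > 0.0543/0.0059 = 9.2.
Without the predator, x → K = 5.01. Since 5.01 < 9.2, the predator cannot invade.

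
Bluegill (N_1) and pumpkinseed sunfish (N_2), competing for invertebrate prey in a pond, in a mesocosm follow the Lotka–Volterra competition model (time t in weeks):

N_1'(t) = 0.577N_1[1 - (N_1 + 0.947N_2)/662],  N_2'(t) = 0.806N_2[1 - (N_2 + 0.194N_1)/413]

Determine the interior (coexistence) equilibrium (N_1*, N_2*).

Setting both brackets to zero gives the nullclines N_1 + 0.947N_2 = 662 and 0.194N_1 + N_2 = 413.
Substituting N_2 = 413 - 0.194N_1 into the first: N_1(1 - 0.947·0.194) = 662 - 0.947·413.
So N_1* = 271/0.816 = 332, and then N_2* = 413 - 0.194·332 = 349.

N_1* ≈ 332, N_2* ≈ 349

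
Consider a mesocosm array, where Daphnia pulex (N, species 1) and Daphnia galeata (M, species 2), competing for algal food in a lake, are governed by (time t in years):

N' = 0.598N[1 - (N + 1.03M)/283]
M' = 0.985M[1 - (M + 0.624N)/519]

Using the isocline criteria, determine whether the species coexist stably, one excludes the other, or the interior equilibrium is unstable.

Compare the nullcline intercepts: K1/α12 = 283/1.03 = 275 < K2 = 519; K2/α21 = 519/0.624 = 832 > K1 = 283.
Since the inequalities point opposite ways, species 2 can invade but species 1 cannot.

species 2 excludes species 1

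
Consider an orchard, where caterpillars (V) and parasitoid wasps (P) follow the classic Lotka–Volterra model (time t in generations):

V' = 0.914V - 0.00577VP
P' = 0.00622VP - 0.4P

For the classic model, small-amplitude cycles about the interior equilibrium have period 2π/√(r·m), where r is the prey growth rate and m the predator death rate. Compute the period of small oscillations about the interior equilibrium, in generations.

Here r = 0.914 and m = 0.4, so r·m = 0.366.
ω = √0.366 = 0.605 per generation, hence T = 2π/ω ≈ 10.4 generations.

T ≈ 10.4 generations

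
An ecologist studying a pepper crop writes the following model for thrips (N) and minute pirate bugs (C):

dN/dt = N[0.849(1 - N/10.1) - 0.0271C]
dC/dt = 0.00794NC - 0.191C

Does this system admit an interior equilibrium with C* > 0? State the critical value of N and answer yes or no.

Threshold N = 24.1; K < 24.1, so no, the predator goes extinct.

The predator equation gives dC/dt > 0 only when N > 0.191/0.00794 = 24.1.
Without the predator, N → K = 10.1. Since 10.1 < 24.1, the predator cannot invade.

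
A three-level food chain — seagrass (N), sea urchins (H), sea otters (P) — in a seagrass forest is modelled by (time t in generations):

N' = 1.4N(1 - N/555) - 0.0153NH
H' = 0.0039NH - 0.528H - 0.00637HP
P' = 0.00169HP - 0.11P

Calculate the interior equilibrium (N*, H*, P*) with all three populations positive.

N* ≈ 160, H* ≈ 65.1, P* ≈ 15.2

From dP/dt = 0: 0.00169H* = 0.11, so H* = 65.1.
From dN/dt = 0: 1.4(1 - N*/555) = 0.0153·65.1, giving N* = 555·(1 - 0.711) = 160.
From dH/dt = 0: 0.0039·160 - 0.528 = 0.00637P*, so P* = 0.0968/0.00637 = 15.2.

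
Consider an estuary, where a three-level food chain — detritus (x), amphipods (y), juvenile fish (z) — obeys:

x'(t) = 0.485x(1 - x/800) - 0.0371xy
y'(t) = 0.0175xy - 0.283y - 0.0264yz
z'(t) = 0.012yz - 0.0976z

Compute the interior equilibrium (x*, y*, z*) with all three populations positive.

x* ≈ 302, y* ≈ 8.13, z* ≈ 190

From dz/dt = 0: 0.012y* = 0.0976, so y* = 8.13.
From dx/dt = 0: 0.485(1 - x*/800) = 0.0371·8.13, giving x* = 800·(1 - 0.622) = 302.
From dy/dt = 0: 0.0175·302 - 0.283 = 0.0264z*, so z* = 5.01/0.0264 = 190.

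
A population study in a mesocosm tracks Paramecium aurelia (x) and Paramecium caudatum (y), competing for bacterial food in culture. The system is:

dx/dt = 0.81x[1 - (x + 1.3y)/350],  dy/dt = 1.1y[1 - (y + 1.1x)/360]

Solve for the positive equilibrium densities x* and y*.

x* ≈ 274, y* ≈ 58.1

Setting both brackets to zero gives the nullclines x + 1.3y = 350 and 1.1x + y = 360.
Substituting y = 360 - 1.1x into the first: x(1 - 1.3·1.1) = 350 - 1.3·360.
So x* = -118/-0.43 = 274, and then y* = 360 - 1.1·274 = 58.1.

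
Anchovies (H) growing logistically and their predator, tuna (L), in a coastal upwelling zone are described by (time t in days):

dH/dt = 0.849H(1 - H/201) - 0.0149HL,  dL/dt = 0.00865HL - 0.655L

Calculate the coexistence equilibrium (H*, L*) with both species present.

From dL/dt = 0 with L > 0: 0.00865H* = 0.655, so H* = 75.7.
Substitute into dH/dt = 0: 0.849(1 - 75.7/201) = 0.0149L*.
The bracket is 0.623, giving L* = 0.529/0.0149 = 35.5.

H* ≈ 75.7, L* ≈ 35.5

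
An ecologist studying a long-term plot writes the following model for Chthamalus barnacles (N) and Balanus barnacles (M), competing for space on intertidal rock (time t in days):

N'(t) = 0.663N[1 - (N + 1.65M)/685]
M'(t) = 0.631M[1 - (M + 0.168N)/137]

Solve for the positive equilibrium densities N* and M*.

N* ≈ 635, M* ≈ 30.3

Setting both brackets to zero gives the nullclines N + 1.65M = 685 and 0.168N + M = 137.
Substituting M = 137 - 0.168N into the first: N(1 - 1.65·0.168) = 685 - 1.65·137.
So N* = 459/0.723 = 635, and then M* = 137 - 0.168·635 = 30.3.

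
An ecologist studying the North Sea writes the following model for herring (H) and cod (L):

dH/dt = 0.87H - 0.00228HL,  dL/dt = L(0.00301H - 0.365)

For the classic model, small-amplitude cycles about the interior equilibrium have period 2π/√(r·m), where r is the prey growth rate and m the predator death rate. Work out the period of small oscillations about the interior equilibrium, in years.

Here r = 0.87 and m = 0.365, so r·m = 0.318.
ω = √0.318 = 0.564 per year, hence T = 2π/ω ≈ 11.1 years.

T ≈ 11.1 years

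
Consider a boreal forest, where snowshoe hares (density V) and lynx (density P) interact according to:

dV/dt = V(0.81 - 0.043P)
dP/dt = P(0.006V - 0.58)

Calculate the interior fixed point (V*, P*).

V* ≈ 96.7, P* ≈ 18.8

Set dP/dt = 0 with P > 0: 0.006V - 0.58 = 0, so V* = 0.58/0.006 = 96.7.
Set dV/dt = 0 with V > 0: 0.81 - 0.043P = 0, so P* = 0.81/0.043 = 18.8.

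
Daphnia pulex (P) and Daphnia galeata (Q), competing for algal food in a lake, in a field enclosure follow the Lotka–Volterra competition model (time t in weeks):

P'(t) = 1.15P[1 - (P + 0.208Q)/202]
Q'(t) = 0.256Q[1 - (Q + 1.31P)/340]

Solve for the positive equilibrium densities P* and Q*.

Setting both brackets to zero gives the nullclines P + 0.208Q = 202 and 1.31P + Q = 340.
Substituting Q = 340 - 1.31P into the first: P(1 - 0.208·1.31) = 202 - 0.208·340.
So P* = 131/0.728 = 180, and then Q* = 340 - 1.31·180 = 104.

P* ≈ 180, Q* ≈ 104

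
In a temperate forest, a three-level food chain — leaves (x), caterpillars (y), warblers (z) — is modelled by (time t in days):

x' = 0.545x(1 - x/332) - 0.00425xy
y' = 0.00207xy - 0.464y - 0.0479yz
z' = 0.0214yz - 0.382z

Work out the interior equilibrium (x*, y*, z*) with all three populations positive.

From dz/dt = 0: 0.0214y* = 0.382, so y* = 17.9.
From dx/dt = 0: 0.545(1 - x*/332) = 0.00425·17.9, giving x* = 332·(1 - 0.139) = 286.
From dy/dt = 0: 0.00207·286 - 0.464 = 0.0479z*, so z* = 0.128/0.0479 = 2.66.

x* ≈ 286, y* ≈ 17.9, z* ≈ 2.66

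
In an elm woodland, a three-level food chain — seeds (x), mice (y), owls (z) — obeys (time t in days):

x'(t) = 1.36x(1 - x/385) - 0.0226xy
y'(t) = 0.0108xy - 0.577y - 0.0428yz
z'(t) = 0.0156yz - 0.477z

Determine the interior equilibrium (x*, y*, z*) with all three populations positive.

x* ≈ 189, y* ≈ 30.6, z* ≈ 34.3

From dz/dt = 0: 0.0156y* = 0.477, so y* = 30.6.
From dx/dt = 0: 1.36(1 - x*/385) = 0.0226·30.6, giving x* = 385·(1 - 0.508) = 189.
From dy/dt = 0: 0.0108·189 - 0.577 = 0.0428z*, so z* = 1.47/0.0428 = 34.3.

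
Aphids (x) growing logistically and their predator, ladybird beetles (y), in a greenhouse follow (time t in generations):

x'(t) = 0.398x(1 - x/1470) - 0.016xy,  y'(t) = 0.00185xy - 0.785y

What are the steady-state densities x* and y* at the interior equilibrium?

From dy/dt = 0 with y > 0: 0.00185x* = 0.785, so x* = 424.
Substitute into dx/dt = 0: 0.398(1 - 424/1470) = 0.016y*.
The bracket is 0.711, giving y* = 0.283/0.016 = 17.7.

x* ≈ 424, y* ≈ 17.7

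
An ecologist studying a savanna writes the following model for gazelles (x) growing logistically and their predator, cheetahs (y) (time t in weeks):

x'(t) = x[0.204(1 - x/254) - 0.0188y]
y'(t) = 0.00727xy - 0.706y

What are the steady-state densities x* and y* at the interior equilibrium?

x* ≈ 97.1, y* ≈ 6.7

From dy/dt = 0 with y > 0: 0.00727x* = 0.706, so x* = 97.1.
Substitute into dx/dt = 0: 0.204(1 - 97.1/254) = 0.0188y*.
The bracket is 0.618, giving y* = 0.126/0.0188 = 6.7.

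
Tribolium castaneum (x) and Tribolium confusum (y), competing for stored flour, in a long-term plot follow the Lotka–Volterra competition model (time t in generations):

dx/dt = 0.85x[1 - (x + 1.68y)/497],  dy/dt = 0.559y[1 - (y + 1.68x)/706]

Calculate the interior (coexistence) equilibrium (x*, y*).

Setting both brackets to zero gives the nullclines x + 1.68y = 497 and 1.68x + y = 706.
Substituting y = 706 - 1.68x into the first: x(1 - 1.68·1.68) = 497 - 1.68·706.
So x* = -689/-1.82 = 378, and then y* = 706 - 1.68·378 = 70.8.

x* ≈ 378, y* ≈ 70.8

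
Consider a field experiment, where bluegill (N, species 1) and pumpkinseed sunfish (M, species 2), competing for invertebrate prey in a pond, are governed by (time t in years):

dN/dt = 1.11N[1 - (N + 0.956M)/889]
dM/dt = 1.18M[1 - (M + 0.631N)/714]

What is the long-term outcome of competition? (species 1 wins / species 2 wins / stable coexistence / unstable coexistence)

Compare the nullcline intercepts: K1/α12 = 889/0.956 = 930 > K2 = 714; K2/α21 = 714/0.631 = 1130 > K1 = 889.
Since both inequalities hold, each species can invade when rare, so the interior equilibrium is stable.

stable coexistence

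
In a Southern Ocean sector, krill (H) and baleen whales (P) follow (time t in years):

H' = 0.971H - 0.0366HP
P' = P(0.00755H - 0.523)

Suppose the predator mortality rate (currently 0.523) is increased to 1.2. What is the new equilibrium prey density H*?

At the interior fixed point, setting dP/dt = 0 with P > 0 fixes H* = (predator death rate)/(HP coefficient) — independent of the other coefficients.
With the change, H* = 1.2/0.00755 = 159; it rises from 69.3.

H* ≈ 159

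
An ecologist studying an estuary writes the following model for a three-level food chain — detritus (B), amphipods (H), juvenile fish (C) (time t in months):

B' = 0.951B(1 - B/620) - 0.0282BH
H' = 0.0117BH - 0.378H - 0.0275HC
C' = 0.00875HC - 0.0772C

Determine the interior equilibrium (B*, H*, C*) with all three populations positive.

From dC/dt = 0: 0.00875H* = 0.0772, so H* = 8.82.
From dB/dt = 0: 0.951(1 - B*/620) = 0.0282·8.82, giving B* = 620·(1 - 0.262) = 458.
From dH/dt = 0: 0.0117·458 - 0.378 = 0.0275C*, so C* = 4.98/0.0275 = 181.

B* ≈ 458, H* ≈ 8.82, C* ≈ 181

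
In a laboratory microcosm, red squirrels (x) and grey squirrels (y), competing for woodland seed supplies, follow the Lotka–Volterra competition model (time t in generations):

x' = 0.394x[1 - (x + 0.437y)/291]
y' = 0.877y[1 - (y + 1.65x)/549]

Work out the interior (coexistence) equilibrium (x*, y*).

x* ≈ 183, y* ≈ 247

Setting both brackets to zero gives the nullclines x + 0.437y = 291 and 1.65x + y = 549.
Substituting y = 549 - 1.65x into the first: x(1 - 0.437·1.65) = 291 - 0.437·549.
So x* = 51.1/0.279 = 183, and then y* = 549 - 1.65·183 = 247.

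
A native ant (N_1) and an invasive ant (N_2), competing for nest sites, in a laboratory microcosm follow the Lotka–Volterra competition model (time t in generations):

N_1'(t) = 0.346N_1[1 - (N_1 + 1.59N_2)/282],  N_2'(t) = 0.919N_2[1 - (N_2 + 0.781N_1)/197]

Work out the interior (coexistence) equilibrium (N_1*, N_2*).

Setting both brackets to zero gives the nullclines N_1 + 1.59N_2 = 282 and 0.781N_1 + N_2 = 197.
Substituting N_2 = 197 - 0.781N_1 into the first: N_1(1 - 1.59·0.781) = 282 - 1.59·197.
So N_1* = -31.2/-0.242 = 129, and then N_2* = 197 - 0.781·129 = 96.1.

N_1* ≈ 129, N_2* ≈ 96.1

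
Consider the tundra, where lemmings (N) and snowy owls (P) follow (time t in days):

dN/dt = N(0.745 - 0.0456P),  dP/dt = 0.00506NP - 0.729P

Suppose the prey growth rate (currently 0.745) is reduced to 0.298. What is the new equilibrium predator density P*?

P* ≈ 6.54

At the interior fixed point, setting dN/dt = 0 with N > 0 fixes P* = (prey growth rate)/(NP coefficient) — independent of the other coefficients.
With the change, P* = 0.298/0.0456 = 6.54; it falls from 16.3.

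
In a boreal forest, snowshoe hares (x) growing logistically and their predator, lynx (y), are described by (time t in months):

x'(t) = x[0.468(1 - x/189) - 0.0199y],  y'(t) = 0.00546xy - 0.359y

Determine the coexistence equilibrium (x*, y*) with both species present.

From dy/dt = 0 with y > 0: 0.00546x* = 0.359, so x* = 65.8.
Substitute into dx/dt = 0: 0.468(1 - 65.8/189) = 0.0199y*.
The bracket is 0.652, giving y* = 0.305/0.0199 = 15.3.

x* ≈ 65.8, y* ≈ 15.3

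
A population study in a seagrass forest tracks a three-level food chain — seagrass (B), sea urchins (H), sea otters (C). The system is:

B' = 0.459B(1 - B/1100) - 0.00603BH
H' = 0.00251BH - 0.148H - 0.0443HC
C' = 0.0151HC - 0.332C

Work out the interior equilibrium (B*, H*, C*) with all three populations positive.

B* ≈ 782, H* ≈ 22, C* ≈ 41

From dC/dt = 0: 0.0151H* = 0.332, so H* = 22.
From dB/dt = 0: 0.459(1 - B*/1100) = 0.00603·22, giving B* = 1100·(1 - 0.289) = 782.
From dH/dt = 0: 0.00251·782 - 0.148 = 0.0443C*, so C* = 1.82/0.0443 = 41.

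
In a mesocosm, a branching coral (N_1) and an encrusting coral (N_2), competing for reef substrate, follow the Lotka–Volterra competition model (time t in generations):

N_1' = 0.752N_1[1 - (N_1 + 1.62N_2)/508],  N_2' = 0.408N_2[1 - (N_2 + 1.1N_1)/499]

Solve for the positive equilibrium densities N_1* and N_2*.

Setting both brackets to zero gives the nullclines N_1 + 1.62N_2 = 508 and 1.1N_1 + N_2 = 499.
Substituting N_2 = 499 - 1.1N_1 into the first: N_1(1 - 1.62·1.1) = 508 - 1.62·499.
So N_1* = -300/-0.782 = 384, and then N_2* = 499 - 1.1·384 = 76.5.

N_1* ≈ 384, N_2* ≈ 76.5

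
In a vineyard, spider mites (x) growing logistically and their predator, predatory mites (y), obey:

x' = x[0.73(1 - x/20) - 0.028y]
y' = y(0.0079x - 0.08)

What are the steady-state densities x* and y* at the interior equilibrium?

From dy/dt = 0 with y > 0: 0.0079x* = 0.08, so x* = 10.1.
Substitute into dx/dt = 0: 0.73(1 - 10.1/20) = 0.028y*.
The bracket is 0.494, giving y* = 0.36/0.028 = 12.9.

x* ≈ 10.1, y* ≈ 12.9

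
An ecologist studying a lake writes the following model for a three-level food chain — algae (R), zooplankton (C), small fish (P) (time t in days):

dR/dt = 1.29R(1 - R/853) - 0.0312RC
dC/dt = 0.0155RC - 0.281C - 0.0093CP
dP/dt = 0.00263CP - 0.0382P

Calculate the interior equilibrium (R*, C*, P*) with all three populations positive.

R* ≈ 553, C* ≈ 14.5, P* ≈ 892

From dP/dt = 0: 0.00263C* = 0.0382, so C* = 14.5.
From dR/dt = 0: 1.29(1 - R*/853) = 0.0312·14.5, giving R* = 853·(1 - 0.351) = 553.
From dC/dt = 0: 0.0155·553 - 0.281 = 0.0093P*, so P* = 8.3/0.0093 = 892.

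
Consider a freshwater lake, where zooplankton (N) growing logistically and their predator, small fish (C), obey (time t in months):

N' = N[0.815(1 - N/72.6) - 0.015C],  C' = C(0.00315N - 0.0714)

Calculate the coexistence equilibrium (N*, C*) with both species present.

From dC/dt = 0 with C > 0: 0.00315N* = 0.0714, so N* = 22.7.
Substitute into dN/dt = 0: 0.815(1 - 22.7/72.6) = 0.015C*.
The bracket is 0.688, giving C* = 0.561/0.015 = 37.4.

N* ≈ 22.7, C* ≈ 37.4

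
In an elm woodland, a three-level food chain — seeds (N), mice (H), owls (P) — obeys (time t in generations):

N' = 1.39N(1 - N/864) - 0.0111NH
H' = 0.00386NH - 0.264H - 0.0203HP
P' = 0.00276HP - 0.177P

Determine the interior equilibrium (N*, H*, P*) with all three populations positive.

From dP/dt = 0: 0.00276H* = 0.177, so H* = 64.1.
From dN/dt = 0: 1.39(1 - N*/864) = 0.0111·64.1, giving N* = 864·(1 - 0.512) = 422.
From dH/dt = 0: 0.00386·422 - 0.264 = 0.0203P*, so P* = 1.36/0.0203 = 67.1.

N* ≈ 422, H* ≈ 64.1, P* ≈ 67.1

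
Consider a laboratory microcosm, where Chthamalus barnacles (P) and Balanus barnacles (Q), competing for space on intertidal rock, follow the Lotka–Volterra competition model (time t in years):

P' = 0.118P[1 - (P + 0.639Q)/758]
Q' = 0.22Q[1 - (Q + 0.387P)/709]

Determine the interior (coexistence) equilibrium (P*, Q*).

Setting both brackets to zero gives the nullclines P + 0.639Q = 758 and 0.387P + Q = 709.
Substituting Q = 709 - 0.387P into the first: P(1 - 0.639·0.387) = 758 - 0.639·709.
So P* = 305/0.753 = 405, and then Q* = 709 - 0.387·405 = 552.

P* ≈ 405, Q* ≈ 552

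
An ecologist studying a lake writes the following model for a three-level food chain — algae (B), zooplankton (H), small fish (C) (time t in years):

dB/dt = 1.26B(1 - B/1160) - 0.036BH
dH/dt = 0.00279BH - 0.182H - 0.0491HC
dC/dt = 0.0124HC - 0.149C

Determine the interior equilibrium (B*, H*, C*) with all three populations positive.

From dC/dt = 0: 0.0124H* = 0.149, so H* = 12.
From dB/dt = 0: 1.26(1 - B*/1160) = 0.036·12, giving B* = 1160·(1 - 0.343) = 762.
From dH/dt = 0: 0.00279·762 - 0.182 = 0.0491C*, so C* = 1.94/0.0491 = 39.6.

B* ≈ 762, H* ≈ 12, C* ≈ 39.6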